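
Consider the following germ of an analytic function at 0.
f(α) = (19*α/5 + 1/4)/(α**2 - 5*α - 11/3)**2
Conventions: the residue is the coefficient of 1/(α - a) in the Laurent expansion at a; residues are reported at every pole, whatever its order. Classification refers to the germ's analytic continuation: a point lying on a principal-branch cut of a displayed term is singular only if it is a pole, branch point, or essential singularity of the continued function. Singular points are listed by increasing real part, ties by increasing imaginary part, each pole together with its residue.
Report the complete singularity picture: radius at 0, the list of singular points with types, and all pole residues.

Radius of convergence at 0: -5/2 + (1/6)*sqrt(357).
At 5/2 - (1/6)*sqrt(357): a pole of order 2; residue (117/28322)*sqrt(357).
At 5/2 + (1/6)*sqrt(357): a pole of order 2; residue -(117/28322)*sqrt(357).

Denominator factor (α**2 - 5*α - 11/3)^2: discriminant 119/3, real irrational roots 5/2 + (1/6)*sqrt(357) and 5/2 - (1/6)*sqrt(357); poles of order 2, moduli 5/2 + (1/6)*sqrt(357) and -5/2 + (1/6)*sqrt(357).
The radius of convergence is the smallest modulus among the singular points: -5/2 + (1/6)*sqrt(357).
The factor α**2 - 5*α - 11/3 splits as (α - a)(α - a') with a = 5/2 - (1/6)*sqrt(357), a' = 5/2 + (1/6)*sqrt(357). At the order-2 pole a set g(α) = (α - a)^2*f(α) = [19*α/5 + 1/4] / (α - a')^2.
Order-2 pole: residue = g'(a); g'(5/2 - (1/6)*sqrt(357)) = (117/28322)*sqrt(357), so the residue is (117/28322)*sqrt(357).
The factor α**2 - 5*α - 11/3 splits as (α - a)(α - a') with a = 5/2 + (1/6)*sqrt(357), a' = 5/2 - (1/6)*sqrt(357). At the order-2 pole a set g(α) = (α - a)^2*f(α) = [19*α/5 + 1/4] / (α - a')^2.
Order-2 pole: residue = g'(a); g'(5/2 + (1/6)*sqrt(357)) = -(117/28322)*sqrt(357), so the residue is -(117/28322)*sqrt(357).
List the singular points by increasing real part (a conjugate pair: the negative imaginary part first).


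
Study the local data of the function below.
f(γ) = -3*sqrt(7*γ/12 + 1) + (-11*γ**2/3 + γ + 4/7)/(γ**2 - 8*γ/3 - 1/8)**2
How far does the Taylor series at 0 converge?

Denominator factor (γ**2 - 8*γ/3 - 1/8)^2: discriminant 137/18, real irrational roots 4/3 + (1/12)*sqrt(274) and 4/3 - (1/12)*sqrt(274); poles of order 2, moduli 4/3 + (1/12)*sqrt(274) and -4/3 + (1/12)*sqrt(274).
Branch term (-3)*sqrt(1 - γ/(-12/7)): its argument vanishes at γ = -12/7, a square-root branch point, modulus 12/7.
The radius of convergence is the smallest modulus among the singular points: -4/3 + (1/12)*sqrt(274).

The radius of convergence is -4/3 + (1/12)*sqrt(274).


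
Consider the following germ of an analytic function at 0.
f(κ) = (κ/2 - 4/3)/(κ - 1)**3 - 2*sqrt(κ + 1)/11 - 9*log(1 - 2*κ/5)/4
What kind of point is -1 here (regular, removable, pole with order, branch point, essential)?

The point is an algebraic (square-root) branch point.

The term (-2/11)*sqrt(1 - κ/(-1)) has argument 1 - -1/(-1) = 0 at -1: a square-root (algebraic, two-sheeted) branch point; the remaining terms are analytic or single-valued there.


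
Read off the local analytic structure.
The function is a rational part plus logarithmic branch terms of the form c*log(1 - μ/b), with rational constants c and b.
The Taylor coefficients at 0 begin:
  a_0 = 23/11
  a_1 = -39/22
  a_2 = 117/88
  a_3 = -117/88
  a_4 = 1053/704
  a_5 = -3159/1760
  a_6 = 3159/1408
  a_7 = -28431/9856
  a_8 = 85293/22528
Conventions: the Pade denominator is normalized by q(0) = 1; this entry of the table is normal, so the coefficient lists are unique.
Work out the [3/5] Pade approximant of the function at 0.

The Pade approximant has numerator coefficients [23/11, 203451/54856, 13275513/16895648, -42691905/67582592]; denominator coefficients [1, 143811/54856, 3014469/1535968, 2031669/6143872, -97929/6143872, 1772199/245754880].

Taylor coefficients needed (read off): a_0 = 23/11, a_1 = -39/22, a_2 = 117/88, a_3 = -117/88, a_4 = 1053/704, a_5 = -3159/1760, a_6 = 3159/1408, a_7 = -28431/9856, a_8 = 85293/22528.
Write the denominator as Q(μ) = 1 + q1*μ + q2*μ^2 + q3*μ^3 + q4*μ^4 + q5*μ^5. Requiring Q*f - P = O(μ^9) with deg P <= 3 kills the coefficients of μ^4..μ^8 in Q*f:
  μ^4: a_4 + q1*a_3 + q2*a_2 + q3*a_1 + q4*a_0 = 0, i.e. 1053/704 + (-117/88)*q1 + (117/88)*q2 + (-39/22)*q3 + (23/11)*q4 = 0.
  μ^5: a_5 + q1*a_4 + q2*a_3 + q3*a_2 + q4*a_1 + q5*a_0 = 0, i.e. -3159/1760 + (1053/704)*q1 + (-117/88)*q2 + (117/88)*q3 + (-39/22)*q4 + (23/11)*q5 = 0.
  μ^6: a_6 + q1*a_5 + q2*a_4 + q3*a_3 + q4*a_2 + q5*a_1 = 0, i.e. 3159/1408 + (-3159/1760)*q1 + (1053/704)*q2 + (-117/88)*q3 + (117/88)*q4 + (-39/22)*q5 = 0.
  μ^7: a_7 + q1*a_6 + q2*a_5 + q3*a_4 + q4*a_3 + q5*a_2 = 0, i.e. -28431/9856 + (3159/1408)*q1 + (-3159/1760)*q2 + (1053/704)*q3 + (-117/88)*q4 + (117/88)*q5 = 0.
  μ^8: a_8 + q1*a_7 + q2*a_6 + q3*a_5 + q4*a_4 + q5*a_3 = 0, i.e. 85293/22528 + (-28431/9856)*q1 + (3159/1408)*q2 + (-3159/1760)*q3 + (1053/704)*q4 + (-117/88)*q5 = 0.
Solving this linear system: q1 = 143811/54856, q2 = 3014469/1535968, q3 = 2031669/6143872, q4 = -97929/6143872, q5 = 1772199/245754880.
The numerator is Q*f truncated at degree 3: P0 = a_0 = 23/11; P1 = a_1 + q1*a_0 = 203451/54856; P2 = a_2 + q1*a_1 + q2*a_0 = 13275513/16895648; P3 = a_3 + q1*a_2 + q2*a_1 + q3*a_0 = -42691905/67582592.


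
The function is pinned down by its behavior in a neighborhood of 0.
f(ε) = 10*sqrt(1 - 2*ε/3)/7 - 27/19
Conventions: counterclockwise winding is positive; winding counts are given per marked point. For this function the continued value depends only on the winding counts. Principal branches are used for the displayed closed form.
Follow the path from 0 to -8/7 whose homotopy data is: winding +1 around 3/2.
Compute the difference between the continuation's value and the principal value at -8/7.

The rational part is single-valued and drops out of the difference; each branch term changes only by its own monodromy.
(10/7)*sqrt(1 - ε/(3/2)): winding +1 is odd, the square root flips sign, contributing -2*(10/7)*sqrt(1 - (-8/7)/(3/2)) = -2*(10/7)*sqrt(37/21) = -(20/147)*sqrt(777).
Summing the contributions at ε = -8/7 gives -(20/147)*sqrt(777).

Continued minus principal equals -(20/147)*sqrt(777).


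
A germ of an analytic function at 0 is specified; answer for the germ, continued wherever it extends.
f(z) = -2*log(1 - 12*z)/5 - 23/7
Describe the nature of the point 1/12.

The point is a logarithmic branch point.

The term (-2/5)*log(1 - z/(1/12)) has argument 1 - 1/12/(1/12) = 0 at 1/12: a logarithmic (infinitely-sheeted) branch point; the remaining terms are analytic or single-valued there.


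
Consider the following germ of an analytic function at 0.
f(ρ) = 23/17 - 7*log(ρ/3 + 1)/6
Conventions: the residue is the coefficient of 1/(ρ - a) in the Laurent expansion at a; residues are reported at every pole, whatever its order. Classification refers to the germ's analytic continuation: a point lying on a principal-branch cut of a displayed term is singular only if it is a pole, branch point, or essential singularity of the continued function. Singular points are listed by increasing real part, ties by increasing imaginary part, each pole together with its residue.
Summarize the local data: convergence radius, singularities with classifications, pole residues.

Branch term (-7/6)*log(1 - ρ/(-3)): its argument vanishes at ρ = -3, a logarithmic branch point, modulus 3.
The radius of convergence is the smallest modulus among the singular points: 3.

Radius of convergence at 0: 3.
At -3: a logarithmic branch point.


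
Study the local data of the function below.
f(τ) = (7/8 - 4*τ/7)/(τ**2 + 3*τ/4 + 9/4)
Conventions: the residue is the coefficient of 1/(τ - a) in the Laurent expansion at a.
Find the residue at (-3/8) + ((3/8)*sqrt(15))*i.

The residue is (-2/7) - ((61/630)*sqrt(15))*i.

The factor τ**2 + 3*τ/4 + 9/4 splits as (τ - a)(τ - a') with a = (-3/8) + ((3/8)*sqrt(15))*i, a' = (-3/8) - ((3/8)*sqrt(15))*i. At the order-1 pole a set g(τ) = (τ - a)*f(τ) = [7/8 - 4*τ/7] / (τ - a').
Simple pole: residue = g(a) at a = (-3/8) + ((3/8)*sqrt(15))*i, which is (-2/7) - ((61/630)*sqrt(15))*i.


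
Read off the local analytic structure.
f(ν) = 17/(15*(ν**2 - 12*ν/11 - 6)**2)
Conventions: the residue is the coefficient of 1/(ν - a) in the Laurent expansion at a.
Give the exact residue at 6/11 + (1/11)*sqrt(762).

The residue is -(22627/34838640)*sqrt(762).

The factor ν**2 - 12*ν/11 - 6 splits as (ν - a)(ν - a') with a = 6/11 + (1/11)*sqrt(762), a' = 6/11 - (1/11)*sqrt(762). At the order-2 pole a set g(ν) = (ν - a)^2*f(ν) = [17/15] / (ν - a')^2.
Order-2 pole: residue = g'(a); g'(6/11 + (1/11)*sqrt(762)) = -(22627/34838640)*sqrt(762), so the residue is -(22627/34838640)*sqrt(762).


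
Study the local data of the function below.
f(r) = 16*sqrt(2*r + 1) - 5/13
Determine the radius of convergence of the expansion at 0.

Branch term (16)*sqrt(1 - r/(-1/2)): its argument vanishes at r = -1/2, a square-root branch point, modulus 1/2.
The radius of convergence is the smallest modulus among the singular points: 1/2.

The radius of convergence is 1/2.


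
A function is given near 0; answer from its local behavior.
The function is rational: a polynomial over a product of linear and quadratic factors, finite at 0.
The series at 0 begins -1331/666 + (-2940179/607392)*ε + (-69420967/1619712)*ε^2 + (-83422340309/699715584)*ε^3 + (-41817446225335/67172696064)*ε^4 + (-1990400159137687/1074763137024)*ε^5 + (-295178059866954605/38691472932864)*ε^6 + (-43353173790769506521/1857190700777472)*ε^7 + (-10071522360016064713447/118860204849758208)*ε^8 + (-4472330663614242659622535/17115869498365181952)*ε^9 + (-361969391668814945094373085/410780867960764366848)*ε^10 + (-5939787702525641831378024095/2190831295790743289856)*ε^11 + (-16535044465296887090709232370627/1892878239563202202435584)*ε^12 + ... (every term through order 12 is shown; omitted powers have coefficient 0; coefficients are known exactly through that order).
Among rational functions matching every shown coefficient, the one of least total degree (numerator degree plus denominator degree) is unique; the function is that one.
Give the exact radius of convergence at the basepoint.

No rational of total degree below 11 reproduces all 13 coefficients; solving the [1/10] Pade equations on them gives f(ε) = (1/37 - ε/38)/((ε**2 + ε/8 - 2/11)**3*(ε**2 + ε - 3/2)**2), whose expansion matches every shown term.
Denominator factor (ε**2 + ε - 3/2)^2: discriminant 7, real irrational roots -1/2 + (1/2)*sqrt(7) and -1/2 - (1/2)*sqrt(7); poles of order 2, moduli -1/2 + (1/2)*sqrt(7) and 1/2 + (1/2)*sqrt(7).
Denominator factor (ε**2 + ε/8 - 2/11)^3: discriminant 523/704, real irrational roots -1/16 + (1/176)*sqrt(5753) and -1/16 - (1/176)*sqrt(5753); poles of order 3, moduli -1/16 + (1/176)*sqrt(5753) and 1/16 + (1/176)*sqrt(5753).
The radius of convergence is the smallest modulus among the singular points: -1/16 + (1/176)*sqrt(5753).

The radius of convergence is -1/16 + (1/176)*sqrt(5753).


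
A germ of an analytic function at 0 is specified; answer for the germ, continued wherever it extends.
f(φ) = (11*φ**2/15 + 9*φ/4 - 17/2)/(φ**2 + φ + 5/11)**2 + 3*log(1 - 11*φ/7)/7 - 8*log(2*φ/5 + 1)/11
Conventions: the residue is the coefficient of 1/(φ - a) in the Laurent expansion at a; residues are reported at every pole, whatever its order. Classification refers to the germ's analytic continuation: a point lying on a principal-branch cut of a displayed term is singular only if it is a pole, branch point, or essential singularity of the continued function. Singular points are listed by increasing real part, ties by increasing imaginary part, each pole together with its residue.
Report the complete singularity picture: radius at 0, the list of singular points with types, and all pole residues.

Radius of convergence at 0: 7/11.
At -5/2: a logarithmic branch point.
At (-1/2) - ((3/22)*sqrt(11))*i: a pole of order 2; residue -((2453/324)*sqrt(11))*i.
At (-1/2) + ((3/22)*sqrt(11))*i: a pole of order 2; residue ((2453/324)*sqrt(11))*i.
At 7/11: a logarithmic branch point.


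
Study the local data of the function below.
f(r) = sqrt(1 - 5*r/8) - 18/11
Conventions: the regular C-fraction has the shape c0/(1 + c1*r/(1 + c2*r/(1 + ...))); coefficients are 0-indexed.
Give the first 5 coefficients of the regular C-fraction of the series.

The regular C-fraction coefficients are [-7/11, -55/112, 75/224, 7/96, -37/96].

Taylor coefficients (expand at 0): a_0 = -7/11, a_1 = -5/16, a_2 = -25/512, a_3 = -125/8192, a_4 = -3125/524288.
c0 = a_0 = -7/11. Peel one level at a time: if S = 1 + c*r/S' with S'(0) = 1, then c is the r-coefficient of S and S' = c*r/(S - 1).
S_1 = c0/f = 1 + (-55/112)*r + (4125/25088)*r^2 + ...; c1 = -55/112.
S_2 = c1*r/(S_1 - 1) = 1 + (75/224)*r + (-25/1024)*r^2 + ...; c2 = 75/224.
S_3 = c2*r/(S_2 - 1) = 1 + (7/96)*r + (259/9216)*r^2 + ...; c3 = 7/96.
S_4 = c3*r/(S_3 - 1) = 1 + (-37/96)*r + ...; c4 = -37/96.


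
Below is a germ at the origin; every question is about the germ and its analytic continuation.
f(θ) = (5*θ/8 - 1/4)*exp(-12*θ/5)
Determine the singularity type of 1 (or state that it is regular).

The point is a regular point.

There is no denominator, hence no pole anywhere.
The factor exp(-12*θ/5) is entire.
So the germ continues analytically to 1.


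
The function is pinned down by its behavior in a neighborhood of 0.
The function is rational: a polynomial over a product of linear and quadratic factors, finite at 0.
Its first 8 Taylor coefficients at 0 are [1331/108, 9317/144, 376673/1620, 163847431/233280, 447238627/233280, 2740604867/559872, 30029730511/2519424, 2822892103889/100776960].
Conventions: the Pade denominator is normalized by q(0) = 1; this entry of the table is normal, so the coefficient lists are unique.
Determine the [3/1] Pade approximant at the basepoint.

Taylor coefficients needed (read off): a_0 = 1331/108, a_1 = 9317/144, a_2 = 376673/1620, a_3 = 163847431/233280, a_4 = 447238627/233280.
Write the denominator as Q(ξ) = 1 + q1*ξ. Requiring Q*f - P = O(ξ^5) with deg P <= 3 kills the coefficients of ξ^4..ξ^4 in Q*f:
  ξ^4: a_4 + q1*a_3 = 0, i.e. 447238627/233280 + (163847431/233280)*q1 = 0.
Solving this linear system: q1 = -30547/11191.
The numerator is Q*f truncated at degree 3: P0 = a_0 = 1331/108; P1 = a_1 + q1*a_0 = 150167413/4834512; P2 = a_2 + q1*a_1 = 4054102217/72517680; P3 = a_3 + q1*a_2 = 176719461457/2610636480.

The Pade approximant has numerator coefficients [1331/108, 150167413/4834512, 4054102217/72517680, 176719461457/2610636480]; denominator coefficients [1, -30547/11191].


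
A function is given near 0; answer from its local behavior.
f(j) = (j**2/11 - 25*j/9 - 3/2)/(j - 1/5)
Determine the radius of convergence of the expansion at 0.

The radius of convergence is 1/5.

Denominator factor (j - 1/5): pole of order 1 at 1/5, modulus 1/5.
The radius of convergence is the smallest modulus among the singular points: 1/5.


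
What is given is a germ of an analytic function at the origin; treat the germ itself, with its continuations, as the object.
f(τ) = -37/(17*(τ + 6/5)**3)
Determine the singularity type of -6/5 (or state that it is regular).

The denominator factor τ + 6/5 vanishes at -6/5 and appears to the power 3; the numerator there equals -37/17, nonzero, and no other factor vanishes.
Hence a pole whose order is the multiplicity, 3.

The point is a pole of order 3.


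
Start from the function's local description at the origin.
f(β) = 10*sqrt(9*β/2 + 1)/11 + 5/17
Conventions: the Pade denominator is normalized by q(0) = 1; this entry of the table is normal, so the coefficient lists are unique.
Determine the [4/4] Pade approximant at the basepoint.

The Pade approximant has numerator coefficients [225/187, 17235/1496, 438615/11968, 2059425/47872, 10399185/765952]; denominator coefficients [1, 63/8, 1215/64, 3645/256, 6561/4096].

Taylor coefficients needed (expand at 0): a_0 = 225/187, a_1 = 45/22, a_2 = -405/176, a_3 = 3645/704, a_4 = -164025/11264, a_5 = 2066715/45056, a_6 = -55801305/360448, a_7 = 71744535/131072, a_8 = -8394110595/4194304.
Write the denominator as Q(β) = 1 + q1*β + q2*β^2 + q3*β^3 + q4*β^4. Requiring Q*f - P = O(β^9) with deg P <= 4 kills the coefficients of β^5..β^8 in Q*f:
  β^5: a_5 + q1*a_4 + q2*a_3 + q3*a_2 + q4*a_1 = 0, i.e. 2066715/45056 + (-164025/11264)*q1 + (3645/704)*q2 + (-405/176)*q3 + (45/22)*q4 = 0.
  β^6: a_6 + q1*a_5 + q2*a_4 + q3*a_3 + q4*a_2 = 0, i.e. -55801305/360448 + (2066715/45056)*q1 + (-164025/11264)*q2 + (3645/704)*q3 + (-405/176)*q4 = 0.
  β^7: a_7 + q1*a_6 + q2*a_5 + q3*a_4 + q4*a_3 = 0, i.e. 71744535/131072 + (-55801305/360448)*q1 + (2066715/45056)*q2 + (-164025/11264)*q3 + (3645/704)*q4 = 0.
  β^8: a_8 + q1*a_7 + q2*a_6 + q3*a_5 + q4*a_4 = 0, i.e. -8394110595/4194304 + (71744535/131072)*q1 + (-55801305/360448)*q2 + (2066715/45056)*q3 + (-164025/11264)*q4 = 0.
Solving this linear system: q1 = 63/8, q2 = 1215/64, q3 = 3645/256, q4 = 6561/4096.
The numerator is Q*f truncated at degree 4: P0 = a_0 = 225/187; P1 = a_1 + q1*a_0 = 17235/1496; P2 = a_2 + q1*a_1 + q2*a_0 = 438615/11968; P3 = a_3 + q1*a_2 + q2*a_1 + q3*a_0 = 2059425/47872; P4 = a_4 + q1*a_3 + q2*a_2 + q3*a_1 + q4*a_0 = 10399185/765952.


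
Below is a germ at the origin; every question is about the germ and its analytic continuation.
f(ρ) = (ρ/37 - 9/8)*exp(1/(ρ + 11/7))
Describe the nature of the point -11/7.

The exponent 1/(ρ - (-11/7)) has a pole at -11/7, so exp(1/(ρ - (-11/7))) takes every nonzero value near it: an essential singularity (not a pole of any order).

The point is an essential singularity.


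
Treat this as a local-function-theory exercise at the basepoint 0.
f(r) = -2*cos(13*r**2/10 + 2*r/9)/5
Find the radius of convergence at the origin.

The factor cos(13*r**2/10 + 2*r/9) is entire and contributes no finite singular point.
The polynomial part has no poles.
No finite singular points: the Taylor series at 0 converges everywhere.

The radius of convergence is infinite.


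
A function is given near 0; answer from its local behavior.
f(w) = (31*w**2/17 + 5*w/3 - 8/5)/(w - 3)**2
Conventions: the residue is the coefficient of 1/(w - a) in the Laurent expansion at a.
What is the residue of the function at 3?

The residue is 643/51.

At the order-2 pole 3 set g(w) = (w - (3))^2*f(w) = 31*w**2/17 + 5*w/3 - 8/5.
Order-2 pole: residue = g'(a); g'(3) = 643/51, so the residue is 643/51.


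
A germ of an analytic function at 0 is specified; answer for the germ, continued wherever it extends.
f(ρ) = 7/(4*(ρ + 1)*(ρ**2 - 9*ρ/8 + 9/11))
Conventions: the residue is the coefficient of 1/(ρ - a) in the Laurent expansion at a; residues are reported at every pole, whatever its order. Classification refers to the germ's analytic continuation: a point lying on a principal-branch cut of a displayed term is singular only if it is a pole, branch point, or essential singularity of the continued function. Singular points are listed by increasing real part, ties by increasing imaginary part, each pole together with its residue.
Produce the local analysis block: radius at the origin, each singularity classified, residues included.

Denominator factor (ρ**2 - 9*ρ/8 + 9/11): discriminant -1413/704, complex-conjugate roots (9/16) + ((3/176)*sqrt(1727))*i and (9/16) - ((3/176)*sqrt(1727))*i; poles of order 1, moduli (3/11)*sqrt(11) and (3/11)*sqrt(11).
Denominator factor (ρ + 1): pole of order 1 at -1, modulus 1.
The radius of convergence is the smallest modulus among the singular points: (3/11)*sqrt(11).
At the order-1 pole -1 set g(ρ) = (ρ - (-1))*f(ρ) = 7/(4*(ρ**2 - 9*ρ/8 + 9/11)).
Simple pole: residue = g(a) at a = -1, which is 22/37.
The factor ρ**2 - 9*ρ/8 + 9/11 splits as (ρ - a)(ρ - a') with a = (9/16) - ((3/176)*sqrt(1727))*i, a' = (9/16) + ((3/176)*sqrt(1727))*i. At the order-1 pole a set g(ρ) = (ρ - a)*f(ρ) = [7/(4*(ρ + 1))] / (ρ - a').
Simple pole: residue = g(a) at a = (9/16) - ((3/176)*sqrt(1727))*i, which is (-11/37) + ((275/17427)*sqrt(1727))*i.
The factor ρ**2 - 9*ρ/8 + 9/11 splits as (ρ - a)(ρ - a') with a = (9/16) + ((3/176)*sqrt(1727))*i, a' = (9/16) - ((3/176)*sqrt(1727))*i. At the order-1 pole a set g(ρ) = (ρ - a)*f(ρ) = [7/(4*(ρ + 1))] / (ρ - a').
Simple pole: residue = g(a) at a = (9/16) + ((3/176)*sqrt(1727))*i, which is (-11/37) - ((275/17427)*sqrt(1727))*i.
List the singular points by increasing real part (a conjugate pair: the negative imaginary part first).

Radius of convergence at 0: (3/11)*sqrt(11).
At -1: a pole of order 1; residue 22/37.
At (9/16) - ((3/176)*sqrt(1727))*i: a pole of order 1; residue (-11/37) + ((275/17427)*sqrt(1727))*i.
At (9/16) + ((3/176)*sqrt(1727))*i: a pole of order 1; residue (-11/37) - ((275/17427)*sqrt(1727))*i.


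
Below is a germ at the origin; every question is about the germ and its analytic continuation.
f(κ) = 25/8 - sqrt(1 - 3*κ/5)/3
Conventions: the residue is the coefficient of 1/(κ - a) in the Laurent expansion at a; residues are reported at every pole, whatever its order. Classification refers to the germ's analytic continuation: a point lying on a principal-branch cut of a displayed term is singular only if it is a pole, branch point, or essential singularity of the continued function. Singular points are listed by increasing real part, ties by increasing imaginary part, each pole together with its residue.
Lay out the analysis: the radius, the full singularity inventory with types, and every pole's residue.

Branch term (-1/3)*sqrt(1 - κ/(5/3)): its argument vanishes at κ = 5/3, a square-root branch point, modulus 5/3.
The radius of convergence is the smallest modulus among the singular points: 5/3.

Radius of convergence at 0: 5/3.
At 5/3: an algebraic (square-root) branch point.


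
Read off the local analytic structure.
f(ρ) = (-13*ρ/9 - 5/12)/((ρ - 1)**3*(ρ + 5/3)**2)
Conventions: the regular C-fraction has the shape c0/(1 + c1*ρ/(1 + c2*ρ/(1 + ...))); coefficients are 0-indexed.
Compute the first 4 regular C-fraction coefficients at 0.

Taylor coefficients (expand at 0): a_0 = 3/20, a_1 = 79/100, a_2 = 729/500, a_3 = 1293/500.
c0 = a_0 = 3/20. Peel one level at a time: if S = 1 + c*ρ/S' with S'(0) = 1, then c is the ρ-coefficient of S and S' = c*ρ/(S - 1).
S_1 = c0/f = 1 + (-79/15)*ρ + (4054/225)*ρ^2 + ...; c1 = -79/15.
S_2 = c1*ρ/(S_1 - 1) = 1 + (4054/1185)*ρ + (20706/156025)*ρ^2 + ...; c2 = 4054/1185.
S_3 = c2*ρ/(S_2 - 1) = 1 + (-31059/800665)*ρ + ...; c3 = -31059/800665.

The regular C-fraction coefficients are [3/20, -79/15, 4054/1185, -31059/800665].


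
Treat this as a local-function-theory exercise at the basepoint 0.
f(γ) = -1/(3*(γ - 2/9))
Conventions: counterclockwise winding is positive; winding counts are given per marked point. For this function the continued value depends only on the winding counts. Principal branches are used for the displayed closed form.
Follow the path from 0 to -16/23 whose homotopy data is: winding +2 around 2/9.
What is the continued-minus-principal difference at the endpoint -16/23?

The function is rational, hence single-valued: continuing it around any pole returns the same value, so the difference is 0.

Continued minus principal equals 0.


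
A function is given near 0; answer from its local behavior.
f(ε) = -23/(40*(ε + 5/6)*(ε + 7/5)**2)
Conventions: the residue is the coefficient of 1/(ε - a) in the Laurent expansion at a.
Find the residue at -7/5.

The residue is 1035/578.

At the order-2 pole -7/5 set g(ε) = (ε - (-7/5))^2*f(ε) = -23/(40*(ε + 5/6)).
Order-2 pole: residue = g'(a); g'(-7/5) = 1035/578, so the residue is 1035/578.


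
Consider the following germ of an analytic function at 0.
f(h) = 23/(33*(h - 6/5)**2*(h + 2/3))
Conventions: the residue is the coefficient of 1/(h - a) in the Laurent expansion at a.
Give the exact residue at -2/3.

The residue is 1725/8624.

At the order-1 pole -2/3 set g(h) = (h - (-2/3))*f(h) = 23/(33*(h - 6/5)**2).
Simple pole: residue = g(a) at a = -2/3, which is 1725/8624.


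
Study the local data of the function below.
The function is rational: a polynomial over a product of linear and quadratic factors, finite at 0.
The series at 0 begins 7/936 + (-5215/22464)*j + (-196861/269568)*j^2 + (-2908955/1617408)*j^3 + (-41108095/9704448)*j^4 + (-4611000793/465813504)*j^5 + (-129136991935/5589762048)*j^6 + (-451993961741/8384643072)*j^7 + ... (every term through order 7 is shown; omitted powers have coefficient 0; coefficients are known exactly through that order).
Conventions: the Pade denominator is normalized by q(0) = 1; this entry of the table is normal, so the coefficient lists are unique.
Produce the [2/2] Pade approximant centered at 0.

The Pade approximant has numerator coefficients [7/936, -36211268135/142863784128, -11318492143/190485045504]; denominator coefficients [1, -108769735/38158062, 139621505/114474186].

Taylor coefficients needed (read off): a_0 = 7/936, a_1 = -5215/22464, a_2 = -196861/269568, a_3 = -2908955/1617408, a_4 = -41108095/9704448.
Write the denominator as Q(j) = 1 + q1*j + q2*j^2. Requiring Q*f - P = O(j^5) with deg P <= 2 kills the coefficients of j^3..j^4 in Q*f:
  j^3: a_3 + q1*a_2 + q2*a_1 = 0, i.e. -2908955/1617408 + (-196861/269568)*q1 + (-5215/22464)*q2 = 0.
  j^4: a_4 + q1*a_3 + q2*a_2 = 0, i.e. -41108095/9704448 + (-2908955/1617408)*q1 + (-196861/269568)*q2 = 0.
Solving this linear system: q1 = -108769735/38158062, q2 = 139621505/114474186.
The numerator is Q*f truncated at degree 2: P0 = a_0 = 7/936; P1 = a_1 + q1*a_0 = -36211268135/142863784128; P2 = a_2 + q1*a_1 + q2*a_0 = -11318492143/190485045504.


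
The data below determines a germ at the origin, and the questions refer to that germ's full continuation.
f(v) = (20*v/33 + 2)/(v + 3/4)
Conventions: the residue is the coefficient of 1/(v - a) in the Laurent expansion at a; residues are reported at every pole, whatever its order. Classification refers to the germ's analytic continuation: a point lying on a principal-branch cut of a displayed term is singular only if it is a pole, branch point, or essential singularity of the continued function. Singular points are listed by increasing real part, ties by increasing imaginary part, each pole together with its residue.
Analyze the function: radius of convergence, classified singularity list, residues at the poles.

Denominator factor (v + 3/4): pole of order 1 at -3/4, modulus 3/4.
The radius of convergence is the smallest modulus among the singular points: 3/4.
At the order-1 pole -3/4 set g(v) = (v - (-3/4))*f(v) = 20*v/33 + 2.
Simple pole: residue = g(a) at a = -3/4, which is 17/11.

Radius of convergence at 0: 3/4.
At -3/4: a pole of order 1; residue 17/11.


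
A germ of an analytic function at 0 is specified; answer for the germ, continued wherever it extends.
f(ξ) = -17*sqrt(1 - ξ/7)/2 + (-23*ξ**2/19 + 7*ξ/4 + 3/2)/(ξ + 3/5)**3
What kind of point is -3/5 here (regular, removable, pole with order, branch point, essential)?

The denominator factor ξ + 3/5 vanishes at -3/5 and appears to the power 3; the numerator there equals 27/1900, nonzero, and no other factor vanishes.
The branch terms are analytic at this point.
Hence a pole whose order is the multiplicity, 3.

The point is a pole of order 3.


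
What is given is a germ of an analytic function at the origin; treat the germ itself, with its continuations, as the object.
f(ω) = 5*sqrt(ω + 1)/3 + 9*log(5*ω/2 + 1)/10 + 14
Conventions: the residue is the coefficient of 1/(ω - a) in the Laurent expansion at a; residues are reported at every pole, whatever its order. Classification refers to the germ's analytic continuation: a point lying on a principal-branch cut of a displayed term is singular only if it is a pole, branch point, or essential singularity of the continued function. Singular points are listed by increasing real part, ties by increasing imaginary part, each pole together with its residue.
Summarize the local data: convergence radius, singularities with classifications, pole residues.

Radius of convergence at 0: 2/5.
At -1: an algebraic (square-root) branch point.
At -2/5: a logarithmic branch point.

Branch term (5/3)*sqrt(1 - ω/(-1)): its argument vanishes at ω = -1, a square-root branch point, modulus 1.
Branch term (9/10)*log(1 - ω/(-2/5)): its argument vanishes at ω = -2/5, a logarithmic branch point, modulus 2/5.
The radius of convergence is the smallest modulus among the singular points: 2/5.
List the singular points by increasing real part (a conjugate pair: the negative imaginary part first).


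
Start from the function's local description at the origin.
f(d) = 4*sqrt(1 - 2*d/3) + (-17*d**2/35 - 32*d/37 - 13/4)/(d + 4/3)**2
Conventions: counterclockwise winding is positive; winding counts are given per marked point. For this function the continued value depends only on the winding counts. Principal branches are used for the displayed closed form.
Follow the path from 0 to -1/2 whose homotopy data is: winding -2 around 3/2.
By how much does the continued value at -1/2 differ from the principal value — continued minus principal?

Continued minus principal equals 0.

The rational part is single-valued and drops out of the difference; each branch term changes only by its own monodromy.
(4)*sqrt(1 - d/(3/2)): winding -2 is even, the square root returns to the same sheet, contribution 0.
Summing the contributions at d = -1/2 gives 0.


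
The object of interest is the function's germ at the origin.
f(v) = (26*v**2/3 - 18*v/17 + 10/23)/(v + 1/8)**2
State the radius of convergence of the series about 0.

Denominator factor (v + 1/8)^2: pole of order 2 at -1/8, modulus 1/8.
The radius of convergence is the smallest modulus among the singular points: 1/8.

The radius of convergence is 1/8.


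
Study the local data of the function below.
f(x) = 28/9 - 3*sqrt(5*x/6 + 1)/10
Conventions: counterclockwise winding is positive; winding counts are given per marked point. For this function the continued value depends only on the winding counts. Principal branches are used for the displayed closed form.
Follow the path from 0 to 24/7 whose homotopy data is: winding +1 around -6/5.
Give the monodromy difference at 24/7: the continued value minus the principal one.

The rational part is single-valued and drops out of the difference; each branch term changes only by its own monodromy.
(-3/10)*sqrt(1 - x/(-6/5)): winding +1 is odd, the square root flips sign, contributing -2*(-3/10)*sqrt(1 - (24/7)/(-6/5)) = -2*(-3/10)*sqrt(27/7) = (9/35)*sqrt(21).
Summing the contributions at x = 24/7 gives (9/35)*sqrt(21).

Continued minus principal equals (9/35)*sqrt(21).


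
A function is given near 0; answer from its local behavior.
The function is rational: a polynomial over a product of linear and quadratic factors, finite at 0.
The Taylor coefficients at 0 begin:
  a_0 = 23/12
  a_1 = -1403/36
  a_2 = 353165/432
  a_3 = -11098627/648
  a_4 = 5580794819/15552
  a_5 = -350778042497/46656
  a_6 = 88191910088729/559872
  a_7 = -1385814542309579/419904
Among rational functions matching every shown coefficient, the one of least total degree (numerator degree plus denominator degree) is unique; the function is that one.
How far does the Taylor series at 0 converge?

No rational of total degree below 4 reproduces all 8 coefficients; solving the [0/4] Pade equations on them gives f(σ) = 23/(24*(σ - 2)**2*(σ**2 + 8*σ/3 + 1/8)), whose expansion matches every shown term.
Denominator factor (σ - 2)^2: pole of order 2 at 2, modulus 2.
Denominator factor (σ**2 + 8*σ/3 + 1/8): discriminant 119/18, real irrational roots -4/3 + (1/12)*sqrt(238) and -4/3 - (1/12)*sqrt(238); poles of order 1, moduli 4/3 - (1/12)*sqrt(238) and 4/3 + (1/12)*sqrt(238).
The radius of convergence is the smallest modulus among the singular points: 4/3 - (1/12)*sqrt(238).

The radius of convergence is 4/3 - (1/12)*sqrt(238).


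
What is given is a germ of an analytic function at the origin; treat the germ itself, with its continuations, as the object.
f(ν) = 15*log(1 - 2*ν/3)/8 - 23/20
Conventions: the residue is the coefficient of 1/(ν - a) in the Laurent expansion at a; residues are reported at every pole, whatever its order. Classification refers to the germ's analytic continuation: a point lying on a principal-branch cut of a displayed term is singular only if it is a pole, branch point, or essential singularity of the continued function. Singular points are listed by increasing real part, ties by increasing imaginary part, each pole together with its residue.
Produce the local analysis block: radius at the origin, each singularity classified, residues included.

Branch term (15/8)*log(1 - ν/(3/2)): its argument vanishes at ν = 3/2, a logarithmic branch point, modulus 3/2.
The radius of convergence is the smallest modulus among the singular points: 3/2.

Radius of convergence at 0: 3/2.
At 3/2: a logarithmic branch point.


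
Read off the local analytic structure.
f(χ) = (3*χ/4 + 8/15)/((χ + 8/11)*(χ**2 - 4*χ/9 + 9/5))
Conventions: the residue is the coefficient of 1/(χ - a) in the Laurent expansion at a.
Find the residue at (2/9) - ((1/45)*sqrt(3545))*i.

The residue is (33/14441) + ((387651/81909352)*sqrt(3545))*i.

The factor χ**2 - 4*χ/9 + 9/5 splits as (χ - a)(χ - a') with a = (2/9) - ((1/45)*sqrt(3545))*i, a' = (2/9) + ((1/45)*sqrt(3545))*i. At the order-1 pole a set g(χ) = (χ - a)*f(χ) = [(3*χ/4 + 8/15)/(χ + 8/11)] / (χ - a').
Simple pole: residue = g(a) at a = (2/9) - ((1/45)*sqrt(3545))*i, which is (33/14441) + ((387651/81909352)*sqrt(3545))*i.


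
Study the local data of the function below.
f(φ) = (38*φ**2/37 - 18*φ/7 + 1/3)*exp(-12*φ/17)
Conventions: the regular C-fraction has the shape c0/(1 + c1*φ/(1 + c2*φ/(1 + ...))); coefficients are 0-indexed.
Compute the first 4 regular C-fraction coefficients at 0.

Taylor coefficients (expand at 0): a_0 = 1/3, a_1 = -334/119, a_2 = 218954/74851, a_3 = -1762536/1272467.
c0 = a_0 = 1/3. Peel one level at a time: if S = 1 + c*φ/S' with S'(0) = 1, then c is the φ-coefficient of S and S' = c*φ/(S - 1).
S_1 = c0/f = 1 + (1002/119)*φ + (32550114/523957)*φ^2 + ...; c1 = 1002/119.
S_2 = c1*φ/(S_1 - 1) = 1 + (-5425019/735301)*φ + (6539858557/11034031849)*φ^2 + ...; c2 = -5425019/735301.
S_3 = c2*φ/(S_2 - 1) = 1 + (45779009899/569860270817)*φ + ...; c3 = 45779009899/569860270817.

The regular C-fraction coefficients are [1/3, 1002/119, -5425019/735301, 45779009899/569860270817].


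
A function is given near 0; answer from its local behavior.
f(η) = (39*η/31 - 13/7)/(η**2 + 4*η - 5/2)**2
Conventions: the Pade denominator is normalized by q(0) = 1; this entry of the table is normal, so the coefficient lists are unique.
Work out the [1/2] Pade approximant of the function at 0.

The Pade approximant has numerator coefficients [-52/175, 50914292/6667325]; denominator coefficients [1, -173424/6145, 1993436/30725].

Taylor coefficients needed (expand at 0): a_0 = -52/175, a_1 = -20332/27125, a_2 = -254384/135625, a_3 = -2917616/678125.
Write the denominator as Q(η) = 1 + q1*η + q2*η^2. Requiring Q*f - P = O(η^4) with deg P <= 1 kills the coefficients of η^2..η^3 in Q*f:
  η^2: a_2 + q1*a_1 + q2*a_0 = 0, i.e. -254384/135625 + (-20332/27125)*q1 + (-52/175)*q2 = 0.
  η^3: a_3 + q1*a_2 + q2*a_1 = 0, i.e. -2917616/678125 + (-254384/135625)*q1 + (-20332/27125)*q2 = 0.
Solving this linear system: q1 = -173424/6145, q2 = 1993436/30725.
The numerator is Q*f truncated at degree 1: P0 = a_0 = -52/175; P1 = a_1 + q1*a_0 = 50914292/6667325.


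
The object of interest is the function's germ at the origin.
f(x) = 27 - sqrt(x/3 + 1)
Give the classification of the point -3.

The point is an algebraic (square-root) branch point.

The term (-1)*sqrt(1 - x/(-3)) has argument 1 - -3/(-3) = 0 at -3: a square-root (algebraic, two-sheeted) branch point; the remaining terms are analytic or single-valued there.


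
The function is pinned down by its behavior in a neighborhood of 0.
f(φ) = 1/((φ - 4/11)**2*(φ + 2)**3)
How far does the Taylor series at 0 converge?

The radius of convergence is 4/11.

Denominator factor (φ - 4/11)^2: pole of order 2 at 4/11, modulus 4/11.
Denominator factor (φ + 2)^3: pole of order 3 at -2, modulus 2.
The radius of convergence is the smallest modulus among the singular points: 4/11.


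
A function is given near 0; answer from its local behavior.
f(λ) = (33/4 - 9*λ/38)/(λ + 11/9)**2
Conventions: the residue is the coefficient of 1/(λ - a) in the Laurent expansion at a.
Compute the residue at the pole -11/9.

The residue is -9/38.

At the order-2 pole -11/9 set g(λ) = (λ - (-11/9))^2*f(λ) = 33/4 - 9*λ/38.
Order-2 pole: residue = g'(a); g'(-11/9) = -9/38, so the residue is -9/38.


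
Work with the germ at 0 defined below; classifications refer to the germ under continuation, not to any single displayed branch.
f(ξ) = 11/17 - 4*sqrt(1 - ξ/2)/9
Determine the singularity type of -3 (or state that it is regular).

The point is a regular point.

There is no denominator, hence no pole anywhere.
Branch term sqrt(1 - ξ/(2)): argument at -3 is 5/2, nonzero, so -3 is not its branch point (a point on a principal cut is still regular for the continued germ).
So the germ continues analytically to -3.


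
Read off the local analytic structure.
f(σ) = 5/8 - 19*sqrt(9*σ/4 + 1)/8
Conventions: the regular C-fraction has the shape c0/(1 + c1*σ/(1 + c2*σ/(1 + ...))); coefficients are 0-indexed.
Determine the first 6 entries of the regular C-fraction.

Taylor coefficients (expand at 0): a_0 = -7/4, a_1 = -171/64, a_2 = 1539/1024, a_3 = -13851/8192, a_4 = 623295/262144, a_5 = -7853517/2097152.
c0 = a_0 = -7/4. Peel one level at a time: if S = 1 + c*σ/S' with S'(0) = 1, then c is the σ-coefficient of S and S' = c*σ/(S - 1).
S_1 = c0/f = 1 + (-171/112)*σ + (20007/6272)*σ^2 + ...; c1 = -171/112.
S_2 = c1*σ/(S_1 - 1) = 1 + (117/56)*σ + (-81/256)*σ^2 + ...; c2 = 117/56.
S_3 = c2*σ/(S_2 - 1) = 1 + (63/416)*σ + (-25515/173056)*σ^2 + ...; c3 = 63/416.
S_4 = c3*σ/(S_3 - 1) = 1 + (405/416)*σ + (-81/256)*σ^2 + ...; c4 = 405/416.
S_5 = c4*σ/(S_4 - 1) = 1 + (13/40)*σ + ...; c5 = 13/40.

The regular C-fraction coefficients are [-7/4, -171/112, 117/56, 63/416, 405/416, 13/40].


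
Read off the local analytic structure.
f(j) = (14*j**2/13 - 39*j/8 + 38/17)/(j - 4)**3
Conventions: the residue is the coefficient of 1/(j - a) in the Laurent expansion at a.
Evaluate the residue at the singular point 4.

At the order-3 pole 4 set g(j) = (j - (4))^3*f(j) = 14*j**2/13 - 39*j/8 + 38/17.
Order-3 pole: residue = g''(a)/2; g''(4) = 28/13, so the residue is 14/13.

The residue is 14/13.


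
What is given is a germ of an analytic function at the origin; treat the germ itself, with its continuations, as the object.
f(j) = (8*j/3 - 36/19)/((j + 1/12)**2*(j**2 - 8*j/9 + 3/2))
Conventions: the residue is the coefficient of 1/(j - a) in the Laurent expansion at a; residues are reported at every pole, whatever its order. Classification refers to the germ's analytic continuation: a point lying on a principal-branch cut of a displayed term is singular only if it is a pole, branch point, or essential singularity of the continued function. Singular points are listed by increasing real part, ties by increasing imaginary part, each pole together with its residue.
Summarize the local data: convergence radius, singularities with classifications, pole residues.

Radius of convergence at 0: 1/12.
At -1/12: a pole of order 2; residue 369792/466489.
At (4/9) - ((1/18)*sqrt(422))*i: a pole of order 1; residue (-184896/466489) + ((70092000/1870154401)*sqrt(422))*i.
At (4/9) + ((1/18)*sqrt(422))*i: a pole of order 1; residue (-184896/466489) - ((70092000/1870154401)*sqrt(422))*i.


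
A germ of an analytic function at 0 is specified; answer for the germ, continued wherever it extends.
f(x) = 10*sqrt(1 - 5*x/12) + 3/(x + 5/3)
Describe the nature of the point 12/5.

The term (10)*sqrt(1 - x/(12/5)) has argument 1 - 12/5/(12/5) = 0 at 12/5: a square-root (algebraic, two-sheeted) branch point; the remaining terms are analytic or single-valued there.

The point is an algebraic (square-root) branch point.
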